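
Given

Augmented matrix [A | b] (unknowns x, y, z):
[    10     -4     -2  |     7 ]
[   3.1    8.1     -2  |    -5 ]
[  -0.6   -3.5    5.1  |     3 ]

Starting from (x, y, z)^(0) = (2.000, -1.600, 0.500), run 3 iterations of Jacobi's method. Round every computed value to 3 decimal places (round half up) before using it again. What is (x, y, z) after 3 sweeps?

Iteration 1:
  x = (7 - (-4)·-1.600 - (-2)·0.500) / (10) = 0.160
  y = (-5 - (3.1)·2.000 - (-2)·0.500) / (8.1) = -1.259
  z = (3 - (-0.6)·2.000 - (-3.5)·-1.600) / (5.1) = -0.275
Iteration 2:
  x = (7 - (-4)·-1.259 - (-2)·-0.275) / (10) = 0.141
  y = (-5 - (3.1)·0.160 - (-2)·-0.275) / (8.1) = -0.746
  z = (3 - (-0.6)·0.160 - (-3.5)·-1.259) / (5.1) = -0.257
Iteration 3:
  x = (7 - (-4)·-0.746 - (-2)·-0.257) / (10) = 0.350
  y = (-5 - (3.1)·0.141 - (-2)·-0.257) / (8.1) = -0.735
  z = (3 - (-0.6)·0.141 - (-3.5)·-0.746) / (5.1) = 0.093

(0.350, -0.735, 0.093)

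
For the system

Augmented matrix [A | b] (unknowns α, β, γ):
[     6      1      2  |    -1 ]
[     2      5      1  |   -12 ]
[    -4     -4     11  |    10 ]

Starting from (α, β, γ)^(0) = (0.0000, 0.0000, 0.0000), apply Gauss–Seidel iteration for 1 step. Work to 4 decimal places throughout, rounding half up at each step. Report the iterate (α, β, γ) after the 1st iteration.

Iteration 1:
  α = (-1 - (1)·0.0000 - (2)·0.0000) / (6) = -0.1667
  β = (-12 - (2)·-0.1667 - (1)·0.0000) / (5) = -2.3333
  γ = (10 - (-4)·-0.1667 - (-4)·-2.3333) / (11) = 0.0000

(-0.1667, -2.3333, 0.0000)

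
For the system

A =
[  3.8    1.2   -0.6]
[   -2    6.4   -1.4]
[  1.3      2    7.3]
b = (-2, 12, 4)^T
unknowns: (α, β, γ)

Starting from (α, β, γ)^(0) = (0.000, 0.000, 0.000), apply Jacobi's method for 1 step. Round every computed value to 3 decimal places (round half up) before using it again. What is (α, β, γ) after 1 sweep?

(-0.526, 1.875, 0.548)

Iteration 1:
  α = (-2 - (1.2)·0.000 - (-0.6)·0.000) / (3.8) = -0.526
  β = (12 - (-2)·0.000 - (-1.4)·0.000) / (6.4) = 1.875
  γ = (4 - (1.3)·0.000 - (2)·0.000) / (7.3) = 0.548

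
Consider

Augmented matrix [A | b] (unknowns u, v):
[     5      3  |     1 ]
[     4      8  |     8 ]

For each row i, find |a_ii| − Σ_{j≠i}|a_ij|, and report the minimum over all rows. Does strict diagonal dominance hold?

row 1: |5| − (3) = 2
row 2: |8| − (4) = 4
minimum over rows = 2 → strictly diagonally dominant (convergence guaranteed)

2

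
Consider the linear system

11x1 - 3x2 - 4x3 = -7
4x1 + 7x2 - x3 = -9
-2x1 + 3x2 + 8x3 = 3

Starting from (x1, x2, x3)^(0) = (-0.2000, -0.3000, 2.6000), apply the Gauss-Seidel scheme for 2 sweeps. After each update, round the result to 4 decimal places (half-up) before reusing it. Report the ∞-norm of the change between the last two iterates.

Iteration 1:
  x1 = (-7 - (-3)·-0.3000 - (-4)·2.6000) / (11) = 0.2273
  x2 = (-9 - (4)·0.2273 - (-1)·2.6000) / (7) = -1.0442
  x3 = (3 - (-2)·0.2273 - (3)·-1.0442) / (8) = 0.8234
Iteration 2:
  x1 = (-7 - (-3)·-1.0442 - (-4)·0.8234) / (11) = -0.6217
  x2 = (-9 - (4)·-0.6217 - (-1)·0.8234) / (7) = -0.8128
  x3 = (3 - (-2)·-0.6217 - (3)·-0.8128) / (8) = 0.5244
Change: (-0.8490, 0.2314, -0.2990) → max |·| = 0.8490

0.8490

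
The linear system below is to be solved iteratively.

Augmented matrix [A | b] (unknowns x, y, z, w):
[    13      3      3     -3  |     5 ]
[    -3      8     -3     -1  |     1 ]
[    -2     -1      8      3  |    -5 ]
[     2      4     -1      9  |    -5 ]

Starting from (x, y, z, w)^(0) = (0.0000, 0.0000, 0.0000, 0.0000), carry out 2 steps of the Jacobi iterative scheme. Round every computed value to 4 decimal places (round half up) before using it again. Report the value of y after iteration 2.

-0.0346

Iteration 1:
  x = (5 - (3)·0.0000 - (3)·0.0000 - (-3)·0.0000) / (13) = 0.3846
  y = (1 - (-3)·0.0000 - (-3)·0.0000 - (-1)·0.0000) / (8) = 0.1250
  z = (-5 - (-2)·0.0000 - (-1)·0.0000 - (3)·0.0000) / (8) = -0.6250
  w = (-5 - (2)·0.0000 - (4)·0.0000 - (-1)·0.0000) / (9) = -0.5556
Iteration 2:
  x = (5 - (3)·0.1250 - (3)·-0.6250 - (-3)·-0.5556) / (13) = 0.3718
  y = (1 - (-3)·0.3846 - (-3)·-0.6250 - (-1)·-0.5556) / (8) = -0.0346
  z = (-5 - (-2)·0.3846 - (-1)·0.1250 - (3)·-0.5556) / (8) = -0.3049
  w = (-5 - (2)·0.3846 - (4)·0.1250 - (-1)·-0.6250) / (9) = -0.7660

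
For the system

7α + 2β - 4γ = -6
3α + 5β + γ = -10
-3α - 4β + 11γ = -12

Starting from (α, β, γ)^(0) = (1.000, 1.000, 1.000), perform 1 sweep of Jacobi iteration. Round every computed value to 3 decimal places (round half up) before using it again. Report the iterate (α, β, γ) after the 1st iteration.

(-0.571, -2.800, -0.455)

Iteration 1:
  α = (-6 - (2)·1.000 - (-4)·1.000) / (7) = -0.571
  β = (-10 - (3)·1.000 - (1)·1.000) / (5) = -2.800
  γ = (-12 - (-3)·1.000 - (-4)·1.000) / (11) = -0.455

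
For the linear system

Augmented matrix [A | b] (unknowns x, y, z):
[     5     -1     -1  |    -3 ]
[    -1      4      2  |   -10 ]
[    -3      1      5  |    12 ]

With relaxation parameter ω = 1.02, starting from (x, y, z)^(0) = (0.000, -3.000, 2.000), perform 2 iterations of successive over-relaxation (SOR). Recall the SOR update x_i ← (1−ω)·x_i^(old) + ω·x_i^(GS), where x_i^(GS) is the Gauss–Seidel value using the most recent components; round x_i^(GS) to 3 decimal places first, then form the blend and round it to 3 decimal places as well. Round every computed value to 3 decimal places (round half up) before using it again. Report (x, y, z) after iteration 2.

(-0.810, -4.042, 2.723)

Iteration 1:
  x: GS value = (-3 - (-1)·-3.000 - (-1)·2.000) / (5) = -0.800;  x ← (1−ω)·0.000 + ω·-0.800 = -0.816
  y: GS value = (-10 - (-1)·-0.816 - (2)·2.000) / (4) = -3.704;  y ← (1−ω)·-3.000 + ω·-3.704 = -3.718
  z: GS value = (12 - (-3)·-0.816 - (1)·-3.718) / (5) = 2.654;  z ← (1−ω)·2.000 + ω·2.654 = 2.667
Iteration 2:
  x: GS value = (-3 - (-1)·-3.718 - (-1)·2.667) / (5) = -0.810;  x ← (1−ω)·-0.816 + ω·-0.810 = -0.810
  y: GS value = (-10 - (-1)·-0.810 - (2)·2.667) / (4) = -4.036;  y ← (1−ω)·-3.718 + ω·-4.036 = -4.042
  z: GS value = (12 - (-3)·-0.810 - (1)·-4.042) / (5) = 2.722;  z ← (1−ω)·2.667 + ω·2.722 = 2.723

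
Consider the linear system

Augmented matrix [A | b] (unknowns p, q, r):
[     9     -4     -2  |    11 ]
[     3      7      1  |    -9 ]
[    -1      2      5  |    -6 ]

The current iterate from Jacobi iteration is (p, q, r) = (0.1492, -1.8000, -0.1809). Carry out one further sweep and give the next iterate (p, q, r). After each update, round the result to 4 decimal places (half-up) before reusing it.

(0.3820, -1.3238, -0.4502)

One sweep:
  p = (11 - (-4)·-1.8000 - (-2)·-0.1809) / (9) = 0.3820
  q = (-9 - (3)·0.1492 - (1)·-0.1809) / (7) = -1.3238
  r = (-6 - (-1)·0.1492 - (2)·-1.8000) / (5) = -0.4502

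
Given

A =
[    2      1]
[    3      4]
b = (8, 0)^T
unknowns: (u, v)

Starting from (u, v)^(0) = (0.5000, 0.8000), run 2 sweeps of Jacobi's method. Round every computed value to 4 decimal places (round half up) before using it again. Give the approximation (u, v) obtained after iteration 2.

(4.1875, -2.7000)

Iteration 1:
  u = (8 - (1)·0.8000) / (2) = 3.6000
  v = (0 - (3)·0.5000) / (4) = -0.3750
Iteration 2:
  u = (8 - (1)·-0.3750) / (2) = 4.1875
  v = (0 - (3)·3.6000) / (4) = -2.7000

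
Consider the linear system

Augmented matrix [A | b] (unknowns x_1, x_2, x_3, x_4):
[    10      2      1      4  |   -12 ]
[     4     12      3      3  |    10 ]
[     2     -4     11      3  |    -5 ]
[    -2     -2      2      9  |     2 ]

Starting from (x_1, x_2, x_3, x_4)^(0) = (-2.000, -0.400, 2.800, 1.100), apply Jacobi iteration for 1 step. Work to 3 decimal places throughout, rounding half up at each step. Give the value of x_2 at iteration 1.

0.525

Iteration 1:
  x_1 = (-12 - (2)·-0.400 - (1)·2.800 - (4)·1.100) / (10) = -1.840
  x_2 = (10 - (4)·-2.000 - (3)·2.800 - (3)·1.100) / (12) = 0.525
  x_3 = (-5 - (2)·-2.000 - (-4)·-0.400 - (3)·1.100) / (11) = -0.536
  x_4 = (2 - (-2)·-2.000 - (-2)·-0.400 - (2)·2.800) / (9) = -0.933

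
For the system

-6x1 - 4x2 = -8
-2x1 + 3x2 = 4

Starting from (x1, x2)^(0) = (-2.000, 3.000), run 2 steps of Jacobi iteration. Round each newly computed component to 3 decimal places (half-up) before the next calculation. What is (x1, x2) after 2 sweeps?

Iteration 1:
  x1 = (-8 - (-4)·3.000) / (-6) = -0.667
  x2 = (4 - (-2)·-2.000) / (3) = 0.000
Iteration 2:
  x1 = (-8 - (-4)·0.000) / (-6) = 1.333
  x2 = (4 - (-2)·-0.667) / (3) = 0.889

(1.333, 0.889)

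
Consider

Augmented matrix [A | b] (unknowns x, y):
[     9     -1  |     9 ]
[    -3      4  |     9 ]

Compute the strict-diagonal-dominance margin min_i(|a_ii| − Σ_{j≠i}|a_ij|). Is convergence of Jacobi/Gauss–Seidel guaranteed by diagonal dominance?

row 1: |9| − (1) = 8
row 2: |4| − (3) = 1
minimum over rows = 1 → strictly diagonally dominant (convergence guaranteed)

1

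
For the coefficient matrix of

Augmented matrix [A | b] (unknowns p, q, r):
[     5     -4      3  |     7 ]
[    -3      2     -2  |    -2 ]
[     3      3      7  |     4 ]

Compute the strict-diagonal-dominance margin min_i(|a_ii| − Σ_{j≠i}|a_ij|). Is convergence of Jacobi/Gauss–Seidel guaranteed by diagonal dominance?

-3

row 1: |5| − (4+3) = -2
row 2: |2| − (3+2) = -3
row 3: |7| − (3+3) = 1
minimum over rows = -3 → not strictly diagonally dominant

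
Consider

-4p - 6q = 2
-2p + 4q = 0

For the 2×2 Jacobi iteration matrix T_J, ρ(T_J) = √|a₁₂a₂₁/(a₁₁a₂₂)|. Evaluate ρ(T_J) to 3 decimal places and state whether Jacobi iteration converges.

a₁₂a₂₁/(a₁₁a₂₂) = (-6)·(-2) / ((-4)·(4)) = -0.750000
ρ = √|-0.750000| = √0.750000 = 0.866
ρ < 1, so Jacobi converges

0.866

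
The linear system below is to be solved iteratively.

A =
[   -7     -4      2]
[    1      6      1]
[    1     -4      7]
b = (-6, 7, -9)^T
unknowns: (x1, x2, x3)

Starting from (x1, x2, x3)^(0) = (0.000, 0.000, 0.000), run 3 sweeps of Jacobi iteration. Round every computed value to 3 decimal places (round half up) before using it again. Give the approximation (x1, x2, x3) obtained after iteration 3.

Iteration 1:
  x1 = (-6 - (-4)·0.000 - (2)·0.000) / (-7) = 0.857
  x2 = (7 - (1)·0.000 - (1)·0.000) / (6) = 1.167
  x3 = (-9 - (1)·0.000 - (-4)·0.000) / (7) = -1.286
Iteration 2:
  x1 = (-6 - (-4)·1.167 - (2)·-1.286) / (-7) = -0.177
  x2 = (7 - (1)·0.857 - (1)·-1.286) / (6) = 1.238
  x3 = (-9 - (1)·0.857 - (-4)·1.167) / (7) = -0.741
Iteration 3:
  x1 = (-6 - (-4)·1.238 - (2)·-0.741) / (-7) = -0.062
  x2 = (7 - (1)·-0.177 - (1)·-0.741) / (6) = 1.320
  x3 = (-9 - (1)·-0.177 - (-4)·1.238) / (7) = -0.553

(-0.062, 1.320, -0.553)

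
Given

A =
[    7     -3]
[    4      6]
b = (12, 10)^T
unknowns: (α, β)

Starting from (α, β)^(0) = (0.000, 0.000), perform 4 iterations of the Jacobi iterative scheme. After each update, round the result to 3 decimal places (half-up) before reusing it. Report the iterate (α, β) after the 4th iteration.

(1.734, 0.374)

Iteration 1:
  α = (12 - (-3)·0.000) / (7) = 1.714
  β = (10 - (4)·0.000) / (6) = 1.667
Iteration 2:
  α = (12 - (-3)·1.667) / (7) = 2.429
  β = (10 - (4)·1.714) / (6) = 0.524
Iteration 3:
  α = (12 - (-3)·0.524) / (7) = 1.939
  β = (10 - (4)·2.429) / (6) = 0.047
Iteration 4:
  α = (12 - (-3)·0.047) / (7) = 1.734
  β = (10 - (4)·1.939) / (6) = 0.374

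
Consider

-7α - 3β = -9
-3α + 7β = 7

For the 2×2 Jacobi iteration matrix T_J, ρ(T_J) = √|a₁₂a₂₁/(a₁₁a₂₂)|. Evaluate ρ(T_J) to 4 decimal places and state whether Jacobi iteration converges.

a₁₂a₂₁/(a₁₁a₂₂) = (-3)·(-3) / ((-7)·(7)) = -0.183673
ρ = √|-0.183673| = √0.183673 = 0.4286
ρ < 1, so Jacobi converges

0.4286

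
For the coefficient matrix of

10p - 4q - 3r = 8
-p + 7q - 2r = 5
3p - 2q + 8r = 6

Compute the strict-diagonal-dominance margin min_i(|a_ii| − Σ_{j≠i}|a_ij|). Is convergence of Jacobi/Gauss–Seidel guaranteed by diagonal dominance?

3

row 1: |10| − (4+3) = 3
row 2: |7| − (1+2) = 4
row 3: |8| − (3+2) = 3
minimum over rows = 3 → strictly diagonally dominant (convergence guaranteed)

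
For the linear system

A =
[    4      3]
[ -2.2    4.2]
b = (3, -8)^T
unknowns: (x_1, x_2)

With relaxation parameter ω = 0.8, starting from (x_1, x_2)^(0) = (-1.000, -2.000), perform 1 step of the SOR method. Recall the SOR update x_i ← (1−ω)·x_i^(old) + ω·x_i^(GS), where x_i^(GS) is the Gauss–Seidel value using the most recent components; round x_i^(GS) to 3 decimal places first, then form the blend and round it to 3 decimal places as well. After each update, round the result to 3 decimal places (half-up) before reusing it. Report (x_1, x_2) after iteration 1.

Iteration 1:
  x_1: GS value = (3 - (3)·-2.000) / (4) = 2.250;  x_1 ← (1−ω)·-1.000 + ω·2.250 = 1.600
  x_2: GS value = (-8 - (-2.2)·1.600) / (4.2) = -1.067;  x_2 ← (1−ω)·-2.000 + ω·-1.067 = -1.254

(1.600, -1.254)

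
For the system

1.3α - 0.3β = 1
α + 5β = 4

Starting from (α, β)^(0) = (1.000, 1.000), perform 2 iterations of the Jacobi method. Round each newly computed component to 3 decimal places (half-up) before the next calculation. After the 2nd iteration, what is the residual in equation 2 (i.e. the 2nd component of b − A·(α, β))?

0.092

Iteration 1:
  α = (1 - (-0.3)·1.000) / (1.3) = 1.000
  β = (4 - (1)·1.000) / (5) = 0.600
Iteration 2:
  α = (1 - (-0.3)·0.600) / (1.3) = 0.908
  β = (4 - (1)·1.000) / (5) = 0.600
Residual b − A·x = (0.000, 0.092)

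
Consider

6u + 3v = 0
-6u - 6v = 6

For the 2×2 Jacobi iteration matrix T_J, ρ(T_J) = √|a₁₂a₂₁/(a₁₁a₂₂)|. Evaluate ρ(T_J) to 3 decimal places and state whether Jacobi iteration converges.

a₁₂a₂₁/(a₁₁a₂₂) = (3)·(-6) / ((6)·(-6)) = 0.500000
ρ = √|0.500000| = √0.500000 = 0.707
ρ < 1, so Jacobi converges

0.707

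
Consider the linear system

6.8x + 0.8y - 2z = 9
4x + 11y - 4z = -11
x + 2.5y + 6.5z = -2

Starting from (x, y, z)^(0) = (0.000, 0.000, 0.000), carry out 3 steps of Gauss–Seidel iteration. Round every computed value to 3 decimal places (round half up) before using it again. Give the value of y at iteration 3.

Iteration 1:
  x = (9 - (0.8)·0.000 - (-2)·0.000) / (6.8) = 1.324
  y = (-11 - (4)·1.324 - (-4)·0.000) / (11) = -1.481
  z = (-2 - (1)·1.324 - (2.5)·-1.481) / (6.5) = 0.058
Iteration 2:
  x = (9 - (0.8)·-1.481 - (-2)·0.058) / (6.8) = 1.515
  y = (-11 - (4)·1.515 - (-4)·0.058) / (11) = -1.530
  z = (-2 - (1)·1.515 - (2.5)·-1.530) / (6.5) = 0.048
Iteration 3:
  x = (9 - (0.8)·-1.530 - (-2)·0.048) / (6.8) = 1.518
  y = (-11 - (4)·1.518 - (-4)·0.048) / (11) = -1.535
  z = (-2 - (1)·1.518 - (2.5)·-1.535) / (6.5) = 0.049

-1.535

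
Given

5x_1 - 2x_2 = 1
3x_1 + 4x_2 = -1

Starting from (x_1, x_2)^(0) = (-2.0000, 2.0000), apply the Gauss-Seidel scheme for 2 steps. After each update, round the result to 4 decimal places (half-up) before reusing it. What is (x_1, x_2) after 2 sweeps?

(-0.2000, -0.1000)

Iteration 1:
  x_1 = (1 - (-2)·2.0000) / (5) = 1.0000
  x_2 = (-1 - (3)·1.0000) / (4) = -1.0000
Iteration 2:
  x_1 = (1 - (-2)·-1.0000) / (5) = -0.2000
  x_2 = (-1 - (3)·-0.2000) / (4) = -0.1000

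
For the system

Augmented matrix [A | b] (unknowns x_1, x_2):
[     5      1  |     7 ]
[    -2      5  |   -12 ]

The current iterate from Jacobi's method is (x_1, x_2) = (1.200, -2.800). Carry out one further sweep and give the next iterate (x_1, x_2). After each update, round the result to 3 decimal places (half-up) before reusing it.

(1.960, -1.920)

One sweep:
  x_1 = (7 - (1)·-2.800) / (5) = 1.960
  x_2 = (-12 - (-2)·1.200) / (5) = -1.920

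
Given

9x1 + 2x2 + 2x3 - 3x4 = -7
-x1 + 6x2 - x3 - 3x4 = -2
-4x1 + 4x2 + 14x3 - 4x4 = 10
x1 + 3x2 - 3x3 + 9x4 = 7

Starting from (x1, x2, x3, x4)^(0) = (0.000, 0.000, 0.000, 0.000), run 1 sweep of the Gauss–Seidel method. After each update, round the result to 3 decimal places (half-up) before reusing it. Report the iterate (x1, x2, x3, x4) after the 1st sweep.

Iteration 1:
  x1 = (-7 - (2)·0.000 - (2)·0.000 - (-3)·0.000) / (9) = -0.778
  x2 = (-2 - (-1)·-0.778 - (-1)·0.000 - (-3)·0.000) / (6) = -0.463
  x3 = (10 - (-4)·-0.778 - (4)·-0.463 - (-4)·0.000) / (14) = 0.624
  x4 = (7 - (1)·-0.778 - (3)·-0.463 - (-3)·0.624) / (9) = 1.227

(-0.778, -0.463, 0.624, 1.227)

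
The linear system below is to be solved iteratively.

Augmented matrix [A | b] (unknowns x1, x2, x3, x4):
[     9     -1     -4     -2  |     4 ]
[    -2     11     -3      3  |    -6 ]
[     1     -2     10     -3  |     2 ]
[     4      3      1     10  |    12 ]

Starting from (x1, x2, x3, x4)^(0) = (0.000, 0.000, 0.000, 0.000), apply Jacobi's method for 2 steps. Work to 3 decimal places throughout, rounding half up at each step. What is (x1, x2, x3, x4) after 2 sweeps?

(0.739, -0.737, 0.407, 1.166)

Iteration 1:
  x1 = (4 - (-1)·0.000 - (-4)·0.000 - (-2)·0.000) / (9) = 0.444
  x2 = (-6 - (-2)·0.000 - (-3)·0.000 - (3)·0.000) / (11) = -0.545
  x3 = (2 - (1)·0.000 - (-2)·0.000 - (-3)·0.000) / (10) = 0.200
  x4 = (12 - (4)·0.000 - (3)·0.000 - (1)·0.000) / (10) = 1.200
Iteration 2:
  x1 = (4 - (-1)·-0.545 - (-4)·0.200 - (-2)·1.200) / (9) = 0.739
  x2 = (-6 - (-2)·0.444 - (-3)·0.200 - (3)·1.200) / (11) = -0.737
  x3 = (2 - (1)·0.444 - (-2)·-0.545 - (-3)·1.200) / (10) = 0.407
  x4 = (12 - (4)·0.444 - (3)·-0.545 - (1)·0.200) / (10) = 1.166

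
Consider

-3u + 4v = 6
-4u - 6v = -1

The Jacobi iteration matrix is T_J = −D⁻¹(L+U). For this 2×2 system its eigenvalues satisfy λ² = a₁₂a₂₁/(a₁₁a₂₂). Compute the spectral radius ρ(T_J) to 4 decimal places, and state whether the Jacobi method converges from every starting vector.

a₁₂a₂₁/(a₁₁a₂₂) = (4)·(-4) / ((-3)·(-6)) = -0.888889
ρ = √|-0.888889| = √0.888889 = 0.9428
ρ < 1, so Jacobi converges

0.9428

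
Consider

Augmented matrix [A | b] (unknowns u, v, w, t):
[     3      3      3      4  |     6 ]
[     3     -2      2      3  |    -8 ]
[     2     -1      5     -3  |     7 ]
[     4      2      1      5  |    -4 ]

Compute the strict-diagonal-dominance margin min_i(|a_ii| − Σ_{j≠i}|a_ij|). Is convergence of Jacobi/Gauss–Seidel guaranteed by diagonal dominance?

row 1: |3| − (3+3+4) = -7
row 2: |-2| − (3+2+3) = -6
row 3: |5| − (2+1+3) = -1
row 4: |5| − (4+2+1) = -2
minimum over rows = -7 → not strictly diagonally dominant

-7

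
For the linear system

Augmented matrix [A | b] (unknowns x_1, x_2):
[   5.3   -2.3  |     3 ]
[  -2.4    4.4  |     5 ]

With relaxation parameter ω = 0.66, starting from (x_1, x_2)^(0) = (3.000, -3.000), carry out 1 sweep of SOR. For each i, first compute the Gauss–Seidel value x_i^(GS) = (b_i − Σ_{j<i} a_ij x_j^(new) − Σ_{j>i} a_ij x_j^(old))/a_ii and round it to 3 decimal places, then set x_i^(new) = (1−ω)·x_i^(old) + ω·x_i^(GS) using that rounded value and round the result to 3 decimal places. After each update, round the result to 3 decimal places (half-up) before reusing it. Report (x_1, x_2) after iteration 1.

Iteration 1:
  x_1: GS value = (3 - (-2.3)·-3.000) / (5.3) = -0.736;  x_1 ← (1−ω)·3.000 + ω·-0.736 = 0.534
  x_2: GS value = (5 - (-2.4)·0.534) / (4.4) = 1.428;  x_2 ← (1−ω)·-3.000 + ω·1.428 = -0.078

(0.534, -0.078)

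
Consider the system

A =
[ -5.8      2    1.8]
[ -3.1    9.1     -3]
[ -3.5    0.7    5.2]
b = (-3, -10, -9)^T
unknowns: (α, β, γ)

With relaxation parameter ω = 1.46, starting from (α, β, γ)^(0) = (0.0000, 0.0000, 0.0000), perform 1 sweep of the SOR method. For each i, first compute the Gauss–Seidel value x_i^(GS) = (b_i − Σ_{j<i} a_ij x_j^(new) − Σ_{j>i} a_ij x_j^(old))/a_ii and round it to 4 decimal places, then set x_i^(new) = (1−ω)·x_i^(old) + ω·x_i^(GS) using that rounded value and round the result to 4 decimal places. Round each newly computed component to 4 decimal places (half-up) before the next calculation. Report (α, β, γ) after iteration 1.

Iteration 1:
  α: GS value = (-3 - (2)·0.0000 - (1.8)·0.0000) / (-5.8) = 0.5172;  α ← (1−ω)·0.0000 + ω·0.5172 = 0.7551
  β: GS value = (-10 - (-3.1)·0.7551 - (-3)·0.0000) / (9.1) = -0.8417;  β ← (1−ω)·0.0000 + ω·-0.8417 = -1.2289
  γ: GS value = (-9 - (-3.5)·0.7551 - (0.7)·-1.2289) / (5.2) = -1.0571;  γ ← (1−ω)·0.0000 + ω·-1.0571 = -1.5434

(0.7551, -1.2289, -1.5434)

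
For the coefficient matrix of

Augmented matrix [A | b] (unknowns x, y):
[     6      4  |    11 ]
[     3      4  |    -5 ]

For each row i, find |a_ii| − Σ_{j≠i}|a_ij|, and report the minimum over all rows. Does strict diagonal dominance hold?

1

row 1: |6| − (4) = 2
row 2: |4| − (3) = 1
minimum over rows = 1 → strictly diagonally dominant (convergence guaranteed)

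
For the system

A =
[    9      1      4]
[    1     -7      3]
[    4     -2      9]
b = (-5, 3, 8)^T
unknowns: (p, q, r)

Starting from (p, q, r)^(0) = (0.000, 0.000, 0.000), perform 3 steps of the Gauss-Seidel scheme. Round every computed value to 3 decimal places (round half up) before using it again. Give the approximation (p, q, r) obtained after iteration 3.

Iteration 1:
  p = (-5 - (1)·0.000 - (4)·0.000) / (9) = -0.556
  q = (3 - (1)·-0.556 - (3)·0.000) / (-7) = -0.508
  r = (8 - (4)·-0.556 - (-2)·-0.508) / (9) = 1.023
Iteration 2:
  p = (-5 - (1)·-0.508 - (4)·1.023) / (9) = -0.954
  q = (3 - (1)·-0.954 - (3)·1.023) / (-7) = -0.126
  r = (8 - (4)·-0.954 - (-2)·-0.126) / (9) = 1.285
Iteration 3:
  p = (-5 - (1)·-0.126 - (4)·1.285) / (9) = -1.113
  q = (3 - (1)·-1.113 - (3)·1.285) / (-7) = -0.037
  r = (8 - (4)·-1.113 - (-2)·-0.037) / (9) = 1.375

(-1.113, -0.037, 1.375)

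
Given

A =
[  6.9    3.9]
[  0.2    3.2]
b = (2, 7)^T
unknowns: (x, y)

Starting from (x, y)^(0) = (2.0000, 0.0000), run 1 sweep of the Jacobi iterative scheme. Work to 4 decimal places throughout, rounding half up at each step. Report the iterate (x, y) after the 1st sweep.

Iteration 1:
  x = (2 - (3.9)·0.0000) / (6.9) = 0.2899
  y = (7 - (0.2)·2.0000) / (3.2) = 2.0625

(0.2899, 2.0625)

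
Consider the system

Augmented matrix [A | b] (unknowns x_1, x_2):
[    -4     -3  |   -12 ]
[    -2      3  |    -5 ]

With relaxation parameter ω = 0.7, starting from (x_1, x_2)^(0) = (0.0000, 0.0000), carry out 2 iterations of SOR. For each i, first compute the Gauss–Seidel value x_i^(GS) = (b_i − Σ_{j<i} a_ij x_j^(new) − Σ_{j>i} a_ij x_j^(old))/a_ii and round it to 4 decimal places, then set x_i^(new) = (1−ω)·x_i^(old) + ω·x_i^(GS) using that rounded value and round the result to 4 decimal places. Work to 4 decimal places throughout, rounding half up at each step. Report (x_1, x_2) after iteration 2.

(2.8280, 0.0971)

Iteration 1:
  x_1: GS value = (-12 - (-3)·0.0000) / (-4) = 3.0000;  x_1 ← (1−ω)·0.0000 + ω·3.0000 = 2.1000
  x_2: GS value = (-5 - (-2)·2.1000) / (3) = -0.2667;  x_2 ← (1−ω)·0.0000 + ω·-0.2667 = -0.1867
Iteration 2:
  x_1: GS value = (-12 - (-3)·-0.1867) / (-4) = 3.1400;  x_1 ← (1−ω)·2.1000 + ω·3.1400 = 2.8280
  x_2: GS value = (-5 - (-2)·2.8280) / (3) = 0.2187;  x_2 ← (1−ω)·-0.1867 + ω·0.2187 = 0.0971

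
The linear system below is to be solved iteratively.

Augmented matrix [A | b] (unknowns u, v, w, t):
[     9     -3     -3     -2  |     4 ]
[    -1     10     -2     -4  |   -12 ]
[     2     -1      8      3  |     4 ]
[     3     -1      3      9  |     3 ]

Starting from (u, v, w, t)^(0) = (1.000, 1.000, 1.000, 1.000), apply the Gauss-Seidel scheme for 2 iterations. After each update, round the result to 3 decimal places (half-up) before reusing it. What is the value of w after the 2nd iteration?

0.324

Iteration 1:
  u = (4 - (-3)·1.000 - (-3)·1.000 - (-2)·1.000) / (9) = 1.333
  v = (-12 - (-1)·1.333 - (-2)·1.000 - (-4)·1.000) / (10) = -0.467
  w = (4 - (2)·1.333 - (-1)·-0.467 - (3)·1.000) / (8) = -0.267
  t = (3 - (3)·1.333 - (-1)·-0.467 - (3)·-0.267) / (9) = -0.074
Iteration 2:
  u = (4 - (-3)·-0.467 - (-3)·-0.267 - (-2)·-0.074) / (9) = 0.183
  v = (-12 - (-1)·0.183 - (-2)·-0.267 - (-4)·-0.074) / (10) = -1.265
  w = (4 - (2)·0.183 - (-1)·-1.265 - (3)·-0.074) / (8) = 0.324
  t = (3 - (3)·0.183 - (-1)·-1.265 - (3)·0.324) / (9) = 0.024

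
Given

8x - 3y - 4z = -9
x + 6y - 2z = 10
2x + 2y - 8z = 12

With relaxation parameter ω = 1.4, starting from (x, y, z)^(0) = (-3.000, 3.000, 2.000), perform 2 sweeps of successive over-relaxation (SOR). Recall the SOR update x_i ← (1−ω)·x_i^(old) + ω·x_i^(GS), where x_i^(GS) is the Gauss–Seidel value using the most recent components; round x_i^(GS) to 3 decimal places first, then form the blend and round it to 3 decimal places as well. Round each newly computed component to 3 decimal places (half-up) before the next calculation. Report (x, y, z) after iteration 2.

(-2.884, 1.732, -1.912)

Iteration 1:
  x: GS value = (-9 - (-3)·3.000 - (-4)·2.000) / (8) = 1.000;  x ← (1−ω)·-3.000 + ω·1.000 = 2.600
  y: GS value = (10 - (1)·2.600 - (-2)·2.000) / (6) = 1.900;  y ← (1−ω)·3.000 + ω·1.900 = 1.460
  z: GS value = (12 - (2)·2.600 - (2)·1.460) / (-8) = -0.485;  z ← (1−ω)·2.000 + ω·-0.485 = -1.479
Iteration 2:
  x: GS value = (-9 - (-3)·1.460 - (-4)·-1.479) / (8) = -1.317;  x ← (1−ω)·2.600 + ω·-1.317 = -2.884
  y: GS value = (10 - (1)·-2.884 - (-2)·-1.479) / (6) = 1.654;  y ← (1−ω)·1.460 + ω·1.654 = 1.732
  z: GS value = (12 - (2)·-2.884 - (2)·1.732) / (-8) = -1.788;  z ← (1−ω)·-1.479 + ω·-1.788 = -1.912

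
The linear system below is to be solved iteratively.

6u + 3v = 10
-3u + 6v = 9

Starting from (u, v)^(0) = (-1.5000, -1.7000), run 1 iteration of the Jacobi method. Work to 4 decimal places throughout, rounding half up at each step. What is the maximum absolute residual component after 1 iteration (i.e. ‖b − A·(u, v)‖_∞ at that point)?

Iteration 1:
  u = (10 - (3)·-1.7000) / (6) = 2.5167
  v = (9 - (-3)·-1.5000) / (6) = 0.7500
Residual b − A·x = (-7.3502, 12.0501); ∞-norm = 12.0501

12.0501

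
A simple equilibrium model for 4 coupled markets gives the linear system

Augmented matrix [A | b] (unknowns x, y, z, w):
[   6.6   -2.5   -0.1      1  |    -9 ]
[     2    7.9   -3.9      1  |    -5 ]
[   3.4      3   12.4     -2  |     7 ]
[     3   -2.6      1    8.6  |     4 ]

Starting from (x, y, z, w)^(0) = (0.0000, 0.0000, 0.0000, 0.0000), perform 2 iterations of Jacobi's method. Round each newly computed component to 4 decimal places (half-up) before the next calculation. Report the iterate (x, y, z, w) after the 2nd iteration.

Iteration 1:
  x = (-9 - (-2.5)·0.0000 - (-0.1)·0.0000 - (1)·0.0000) / (6.6) = -1.3636
  y = (-5 - (2)·0.0000 - (-3.9)·0.0000 - (1)·0.0000) / (7.9) = -0.6329
  z = (7 - (3.4)·0.0000 - (3)·0.0000 - (-2)·0.0000) / (12.4) = 0.5645
  w = (4 - (3)·0.0000 - (-2.6)·0.0000 - (1)·0.0000) / (8.6) = 0.4651
Iteration 2:
  x = (-9 - (-2.5)·-0.6329 - (-0.1)·0.5645 - (1)·0.4651) / (6.6) = -1.6653
  y = (-5 - (2)·-1.3636 - (-3.9)·0.5645 - (1)·0.4651) / (7.9) = -0.0679
  z = (7 - (3.4)·-1.3636 - (3)·-0.6329 - (-2)·0.4651) / (12.4) = 1.1665
  w = (4 - (3)·-1.3636 - (-2.6)·-0.6329 - (1)·0.5645) / (8.6) = 0.6838

(-1.6653, -0.0679, 1.1665, 0.6838)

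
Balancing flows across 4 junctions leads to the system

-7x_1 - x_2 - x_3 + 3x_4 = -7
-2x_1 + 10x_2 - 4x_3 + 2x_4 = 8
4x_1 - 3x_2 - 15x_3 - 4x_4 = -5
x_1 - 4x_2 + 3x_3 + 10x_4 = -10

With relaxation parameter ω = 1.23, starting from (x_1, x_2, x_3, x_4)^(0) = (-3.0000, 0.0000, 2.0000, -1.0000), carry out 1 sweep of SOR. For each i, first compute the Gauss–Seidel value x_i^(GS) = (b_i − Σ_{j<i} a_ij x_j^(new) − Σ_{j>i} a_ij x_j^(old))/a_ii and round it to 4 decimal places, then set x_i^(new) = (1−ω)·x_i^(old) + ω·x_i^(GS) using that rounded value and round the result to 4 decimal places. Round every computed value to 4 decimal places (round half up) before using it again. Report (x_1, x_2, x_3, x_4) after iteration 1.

Iteration 1:
  x_1: GS value = (-7 - (-1)·0.0000 - (-1)·2.0000 - (3)·-1.0000) / (-7) = 0.2857;  x_1 ← (1−ω)·-3.0000 + ω·0.2857 = 1.0414
  x_2: GS value = (8 - (-2)·1.0414 - (-4)·2.0000 - (2)·-1.0000) / (10) = 2.0083;  x_2 ← (1−ω)·0.0000 + ω·2.0083 = 2.4702
  x_3: GS value = (-5 - (4)·1.0414 - (-3)·2.4702 - (-4)·-1.0000) / (-15) = 0.3837;  x_3 ← (1−ω)·2.0000 + ω·0.3837 = 0.0120
  x_4: GS value = (-10 - (1)·1.0414 - (-4)·2.4702 - (3)·0.0120) / (10) = -0.1197;  x_4 ← (1−ω)·-1.0000 + ω·-0.1197 = 0.0828

(1.0414, 2.4702, 0.0120, 0.0828)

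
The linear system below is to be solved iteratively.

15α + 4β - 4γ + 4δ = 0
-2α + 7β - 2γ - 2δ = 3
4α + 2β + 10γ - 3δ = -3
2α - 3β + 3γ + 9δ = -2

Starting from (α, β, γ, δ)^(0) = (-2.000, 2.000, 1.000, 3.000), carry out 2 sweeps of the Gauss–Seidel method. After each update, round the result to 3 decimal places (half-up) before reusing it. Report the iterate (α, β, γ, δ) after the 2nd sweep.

Iteration 1:
  α = (0 - (4)·2.000 - (-4)·1.000 - (4)·3.000) / (15) = -1.067
  β = (3 - (-2)·-1.067 - (-2)·1.000 - (-2)·3.000) / (7) = 1.267
  γ = (-3 - (4)·-1.067 - (2)·1.267 - (-3)·3.000) / (10) = 0.773
  δ = (-2 - (2)·-1.067 - (-3)·1.267 - (3)·0.773) / (9) = 0.180
Iteration 2:
  α = (0 - (4)·1.267 - (-4)·0.773 - (4)·0.180) / (15) = -0.180
  β = (3 - (-2)·-0.180 - (-2)·0.773 - (-2)·0.180) / (7) = 0.649
  γ = (-3 - (4)·-0.180 - (2)·0.649 - (-3)·0.180) / (10) = -0.304
  δ = (-2 - (2)·-0.180 - (-3)·0.649 - (3)·-0.304) / (9) = 0.135

(-0.180, 0.649, -0.304, 0.135)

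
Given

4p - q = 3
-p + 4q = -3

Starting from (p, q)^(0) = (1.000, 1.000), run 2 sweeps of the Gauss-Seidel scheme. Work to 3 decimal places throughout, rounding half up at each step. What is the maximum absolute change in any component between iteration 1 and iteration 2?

Iteration 1:
  p = (3 - (-1)·1.000) / (4) = 1.000
  q = (-3 - (-1)·1.000) / (4) = -0.500
Iteration 2:
  p = (3 - (-1)·-0.500) / (4) = 0.625
  q = (-3 - (-1)·0.625) / (4) = -0.594
Change: (-0.375, -0.094) → max |·| = 0.375

0.375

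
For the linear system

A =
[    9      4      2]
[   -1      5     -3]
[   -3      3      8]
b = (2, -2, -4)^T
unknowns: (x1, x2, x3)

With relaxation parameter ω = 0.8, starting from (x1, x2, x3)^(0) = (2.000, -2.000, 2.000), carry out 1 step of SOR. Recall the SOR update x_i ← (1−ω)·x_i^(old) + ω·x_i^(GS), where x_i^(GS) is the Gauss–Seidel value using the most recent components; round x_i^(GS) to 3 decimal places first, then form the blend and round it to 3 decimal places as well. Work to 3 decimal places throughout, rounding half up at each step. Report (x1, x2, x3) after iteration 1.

Iteration 1:
  x1: GS value = (2 - (4)·-2.000 - (2)·2.000) / (9) = 0.667;  x1 ← (1−ω)·2.000 + ω·0.667 = 0.934
  x2: GS value = (-2 - (-1)·0.934 - (-3)·2.000) / (5) = 0.987;  x2 ← (1−ω)·-2.000 + ω·0.987 = 0.390
  x3: GS value = (-4 - (-3)·0.934 - (3)·0.390) / (8) = -0.296;  x3 ← (1−ω)·2.000 + ω·-0.296 = 0.163

(0.934, 0.390, 0.163)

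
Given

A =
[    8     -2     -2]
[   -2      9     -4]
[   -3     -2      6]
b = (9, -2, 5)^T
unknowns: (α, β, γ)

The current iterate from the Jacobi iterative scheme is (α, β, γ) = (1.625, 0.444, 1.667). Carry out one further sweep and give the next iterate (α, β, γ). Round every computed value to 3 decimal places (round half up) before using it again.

One sweep:
  α = (9 - (-2)·0.444 - (-2)·1.667) / (8) = 1.653
  β = (-2 - (-2)·1.625 - (-4)·1.667) / (9) = 0.880
  γ = (5 - (-3)·1.625 - (-2)·0.444) / (6) = 1.794

(1.653, 0.880, 1.794)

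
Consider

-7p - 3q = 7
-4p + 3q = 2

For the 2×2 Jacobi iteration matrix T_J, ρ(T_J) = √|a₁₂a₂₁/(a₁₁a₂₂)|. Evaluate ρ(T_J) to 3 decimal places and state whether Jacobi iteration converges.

0.756

a₁₂a₂₁/(a₁₁a₂₂) = (-3)·(-4) / ((-7)·(3)) = -0.571429
ρ = √|-0.571429| = √0.571429 = 0.756
ρ < 1, so Jacobi converges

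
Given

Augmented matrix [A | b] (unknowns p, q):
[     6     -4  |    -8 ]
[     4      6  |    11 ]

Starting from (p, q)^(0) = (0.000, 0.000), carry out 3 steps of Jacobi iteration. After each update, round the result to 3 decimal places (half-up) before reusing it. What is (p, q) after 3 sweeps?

(0.481, 1.907)

Iteration 1:
  p = (-8 - (-4)·0.000) / (6) = -1.333
  q = (11 - (4)·0.000) / (6) = 1.833
Iteration 2:
  p = (-8 - (-4)·1.833) / (6) = -0.111
  q = (11 - (4)·-1.333) / (6) = 2.722
Iteration 3:
  p = (-8 - (-4)·2.722) / (6) = 0.481
  q = (11 - (4)·-0.111) / (6) = 1.907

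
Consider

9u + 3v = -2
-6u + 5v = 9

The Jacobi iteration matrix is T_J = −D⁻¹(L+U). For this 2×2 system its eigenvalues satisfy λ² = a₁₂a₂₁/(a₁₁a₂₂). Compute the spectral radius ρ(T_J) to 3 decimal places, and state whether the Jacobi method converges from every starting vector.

a₁₂a₂₁/(a₁₁a₂₂) = (3)·(-6) / ((9)·(5)) = -0.400000
ρ = √|-0.400000| = √0.400000 = 0.632
ρ < 1, so Jacobi converges

0.632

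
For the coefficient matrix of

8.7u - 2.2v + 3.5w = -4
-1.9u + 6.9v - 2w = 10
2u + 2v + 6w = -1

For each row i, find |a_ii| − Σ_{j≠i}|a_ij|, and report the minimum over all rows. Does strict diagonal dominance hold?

2

row 1: |8.7| − (2.2+3.5) = 3
row 2: |6.9| − (1.9+2) = 3
row 3: |6| − (2+2) = 2
minimum over rows = 2 → strictly diagonally dominant (convergence guaranteed)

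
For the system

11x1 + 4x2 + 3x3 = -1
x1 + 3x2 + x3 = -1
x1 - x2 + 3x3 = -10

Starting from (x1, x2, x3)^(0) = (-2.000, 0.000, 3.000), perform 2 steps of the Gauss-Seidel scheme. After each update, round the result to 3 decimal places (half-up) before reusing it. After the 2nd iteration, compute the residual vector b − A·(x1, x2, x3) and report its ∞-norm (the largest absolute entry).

4.989

Iteration 1:
  x1 = (-1 - (4)·0.000 - (3)·3.000) / (11) = -0.909
  x2 = (-1 - (1)·-0.909 - (1)·3.000) / (3) = -1.030
  x3 = (-10 - (1)·-0.909 - (-1)·-1.030) / (3) = -3.374
Iteration 2:
  x1 = (-1 - (4)·-1.030 - (3)·-3.374) / (11) = 1.204
  x2 = (-1 - (1)·1.204 - (1)·-3.374) / (3) = 0.390
  x3 = (-10 - (1)·1.204 - (-1)·0.390) / (3) = -3.605
Residual b − A·x = (-4.989, 0.231, 0.001); ∞-norm = 4.989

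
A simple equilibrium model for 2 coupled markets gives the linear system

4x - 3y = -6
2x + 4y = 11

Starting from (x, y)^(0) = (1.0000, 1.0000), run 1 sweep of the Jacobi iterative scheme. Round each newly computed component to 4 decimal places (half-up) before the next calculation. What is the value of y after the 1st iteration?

Iteration 1:
  x = (-6 - (-3)·1.0000) / (4) = -0.7500
  y = (11 - (2)·1.0000) / (4) = 2.2500

2.2500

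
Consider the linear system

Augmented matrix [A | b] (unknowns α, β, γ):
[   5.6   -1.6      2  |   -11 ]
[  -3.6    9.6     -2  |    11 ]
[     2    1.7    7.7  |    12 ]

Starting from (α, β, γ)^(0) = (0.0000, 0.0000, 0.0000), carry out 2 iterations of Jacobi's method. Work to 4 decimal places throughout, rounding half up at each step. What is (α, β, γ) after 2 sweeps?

Iteration 1:
  α = (-11 - (-1.6)·0.0000 - (2)·0.0000) / (5.6) = -1.9643
  β = (11 - (-3.6)·0.0000 - (-2)·0.0000) / (9.6) = 1.1458
  γ = (12 - (2)·0.0000 - (1.7)·0.0000) / (7.7) = 1.5584
Iteration 2:
  α = (-11 - (-1.6)·1.1458 - (2)·1.5584) / (5.6) = -2.1935
  β = (11 - (-3.6)·-1.9643 - (-2)·1.5584) / (9.6) = 0.7339
  γ = (12 - (2)·-1.9643 - (1.7)·1.1458) / (7.7) = 1.8157

(-2.1935, 0.7339, 1.8157)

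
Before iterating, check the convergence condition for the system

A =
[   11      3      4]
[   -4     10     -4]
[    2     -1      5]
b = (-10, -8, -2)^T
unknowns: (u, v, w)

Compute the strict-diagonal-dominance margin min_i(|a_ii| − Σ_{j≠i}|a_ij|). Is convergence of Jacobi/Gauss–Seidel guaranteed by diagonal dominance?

2

row 1: |11| − (3+4) = 4
row 2: |10| − (4+4) = 2
row 3: |5| − (2+1) = 2
minimum over rows = 2 → strictly diagonally dominant (convergence guaranteed)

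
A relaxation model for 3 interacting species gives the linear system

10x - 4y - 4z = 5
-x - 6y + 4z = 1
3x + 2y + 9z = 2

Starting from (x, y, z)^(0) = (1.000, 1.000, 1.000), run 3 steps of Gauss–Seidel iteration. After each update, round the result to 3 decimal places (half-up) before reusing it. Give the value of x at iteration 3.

Iteration 1:
  x = (5 - (-4)·1.000 - (-4)·1.000) / (10) = 1.300
  y = (1 - (-1)·1.300 - (4)·1.000) / (-6) = 0.283
  z = (2 - (3)·1.300 - (2)·0.283) / (9) = -0.274
Iteration 2:
  x = (5 - (-4)·0.283 - (-4)·-0.274) / (10) = 0.504
  y = (1 - (-1)·0.504 - (4)·-0.274) / (-6) = -0.433
  z = (2 - (3)·0.504 - (2)·-0.433) / (9) = 0.150
Iteration 3:
  x = (5 - (-4)·-0.433 - (-4)·0.150) / (10) = 0.387
  y = (1 - (-1)·0.387 - (4)·0.150) / (-6) = -0.131
  z = (2 - (3)·0.387 - (2)·-0.131) / (9) = 0.122

0.387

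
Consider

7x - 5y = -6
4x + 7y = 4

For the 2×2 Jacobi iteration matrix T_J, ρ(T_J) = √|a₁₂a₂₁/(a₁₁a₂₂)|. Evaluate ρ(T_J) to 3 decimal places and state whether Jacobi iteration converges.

a₁₂a₂₁/(a₁₁a₂₂) = (-5)·(4) / ((7)·(7)) = -0.408163
ρ = √|-0.408163| = √0.408163 = 0.639
ρ < 1, so Jacobi converges

0.639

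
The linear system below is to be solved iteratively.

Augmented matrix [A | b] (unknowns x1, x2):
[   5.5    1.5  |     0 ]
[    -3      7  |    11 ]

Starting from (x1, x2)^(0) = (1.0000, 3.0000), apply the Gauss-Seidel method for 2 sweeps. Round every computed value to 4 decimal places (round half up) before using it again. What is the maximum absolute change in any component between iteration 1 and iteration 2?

0.4853

Iteration 1:
  x1 = (0 - (1.5)·3.0000) / (5.5) = -0.8182
  x2 = (11 - (-3)·-0.8182) / (7) = 1.2208
Iteration 2:
  x1 = (0 - (1.5)·1.2208) / (5.5) = -0.3329
  x2 = (11 - (-3)·-0.3329) / (7) = 1.4288
Change: (0.4853, 0.2080) → max |·| = 0.4853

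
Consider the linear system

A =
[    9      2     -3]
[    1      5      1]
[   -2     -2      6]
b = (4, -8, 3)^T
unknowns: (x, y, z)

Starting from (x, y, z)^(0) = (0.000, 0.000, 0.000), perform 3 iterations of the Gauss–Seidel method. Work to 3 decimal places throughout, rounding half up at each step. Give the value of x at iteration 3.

Iteration 1:
  x = (4 - (2)·0.000 - (-3)·0.000) / (9) = 0.444
  y = (-8 - (1)·0.444 - (1)·0.000) / (5) = -1.689
  z = (3 - (-2)·0.444 - (-2)·-1.689) / (6) = 0.085
Iteration 2:
  x = (4 - (2)·-1.689 - (-3)·0.085) / (9) = 0.848
  y = (-8 - (1)·0.848 - (1)·0.085) / (5) = -1.787
  z = (3 - (-2)·0.848 - (-2)·-1.787) / (6) = 0.187
Iteration 3:
  x = (4 - (2)·-1.787 - (-3)·0.187) / (9) = 0.904
  y = (-8 - (1)·0.904 - (1)·0.187) / (5) = -1.818
  z = (3 - (-2)·0.904 - (-2)·-1.818) / (6) = 0.195

0.904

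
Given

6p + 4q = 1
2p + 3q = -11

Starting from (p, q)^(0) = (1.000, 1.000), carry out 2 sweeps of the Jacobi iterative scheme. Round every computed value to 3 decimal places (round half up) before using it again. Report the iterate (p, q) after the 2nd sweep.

Iteration 1:
  p = (1 - (4)·1.000) / (6) = -0.500
  q = (-11 - (2)·1.000) / (3) = -4.333
Iteration 2:
  p = (1 - (4)·-4.333) / (6) = 3.055
  q = (-11 - (2)·-0.500) / (3) = -3.333

(3.055, -3.333)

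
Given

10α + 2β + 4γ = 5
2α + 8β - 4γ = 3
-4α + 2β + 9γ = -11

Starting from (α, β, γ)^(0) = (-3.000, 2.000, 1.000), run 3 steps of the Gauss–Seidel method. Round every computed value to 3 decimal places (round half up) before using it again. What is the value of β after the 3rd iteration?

Iteration 1:
  α = (5 - (2)·2.000 - (4)·1.000) / (10) = -0.300
  β = (3 - (2)·-0.300 - (-4)·1.000) / (8) = 0.950
  γ = (-11 - (-4)·-0.300 - (2)·0.950) / (9) = -1.567
Iteration 2:
  α = (5 - (2)·0.950 - (4)·-1.567) / (10) = 0.937
  β = (3 - (2)·0.937 - (-4)·-1.567) / (8) = -0.643
  γ = (-11 - (-4)·0.937 - (2)·-0.643) / (9) = -0.663
Iteration 3:
  α = (5 - (2)·-0.643 - (4)·-0.663) / (10) = 0.894
  β = (3 - (2)·0.894 - (-4)·-0.663) / (8) = -0.180
  γ = (-11 - (-4)·0.894 - (2)·-0.180) / (9) = -0.785

-0.180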